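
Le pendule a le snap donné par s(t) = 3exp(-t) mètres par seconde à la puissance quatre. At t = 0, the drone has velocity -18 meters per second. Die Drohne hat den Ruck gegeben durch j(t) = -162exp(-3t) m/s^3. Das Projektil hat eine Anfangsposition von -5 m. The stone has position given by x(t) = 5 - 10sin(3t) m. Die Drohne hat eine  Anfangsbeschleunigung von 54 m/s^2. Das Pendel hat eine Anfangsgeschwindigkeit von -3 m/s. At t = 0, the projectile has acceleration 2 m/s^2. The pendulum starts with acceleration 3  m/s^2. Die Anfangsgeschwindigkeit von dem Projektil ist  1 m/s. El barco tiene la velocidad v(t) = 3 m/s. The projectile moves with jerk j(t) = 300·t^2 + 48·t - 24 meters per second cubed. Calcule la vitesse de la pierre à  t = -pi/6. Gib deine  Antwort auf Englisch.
We must differentiate our position equation x(t) = 5 - 10·sin(3·t) 1 time. Differentiating position, we get velocity: v(t) = -30·cos(3·t). From the given velocity equation v(t) = -30·cos(3·t), we substitute t = -pi/6 to get v = 0.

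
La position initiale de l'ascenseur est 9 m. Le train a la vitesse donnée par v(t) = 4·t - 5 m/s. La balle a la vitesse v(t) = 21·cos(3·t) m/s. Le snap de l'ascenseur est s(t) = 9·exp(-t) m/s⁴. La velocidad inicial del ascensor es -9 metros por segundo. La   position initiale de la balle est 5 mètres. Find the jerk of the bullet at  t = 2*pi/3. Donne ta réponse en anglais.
To solve this, we need to take 2 derivatives of our velocity equation v(t) = 21·cos(3·t). Differentiating velocity, we get acceleration: a(t) = -63·sin(3·t). Taking d/dt of a(t), we find j(t) = -189·cos(3·t). From the given jerk equation j(t) = -189·cos(3·t), we substitute t = 2*pi/3 to get j = -189.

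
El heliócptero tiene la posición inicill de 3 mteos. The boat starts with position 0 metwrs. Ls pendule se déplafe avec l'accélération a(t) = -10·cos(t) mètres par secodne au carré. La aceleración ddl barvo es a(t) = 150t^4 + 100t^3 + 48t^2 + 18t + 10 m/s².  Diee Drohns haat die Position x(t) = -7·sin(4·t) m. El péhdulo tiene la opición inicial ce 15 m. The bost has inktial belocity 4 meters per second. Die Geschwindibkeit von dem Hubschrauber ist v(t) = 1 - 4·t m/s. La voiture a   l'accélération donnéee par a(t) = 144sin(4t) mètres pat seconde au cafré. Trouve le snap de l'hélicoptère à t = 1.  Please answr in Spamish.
Partiendo de la velocidad v(t) = 1 - 4·t, tomamos 3 derivadas. Tomando d/dt de v(t), encontramos a(t) = -4. La derivada de la aceleración da la sacudida: j(t) = 0. Tomando d/dt de j(t), encontramos s(t) = 0. Usando s(t) = 0 y sustituyendo t = 1, encontramos s = 0.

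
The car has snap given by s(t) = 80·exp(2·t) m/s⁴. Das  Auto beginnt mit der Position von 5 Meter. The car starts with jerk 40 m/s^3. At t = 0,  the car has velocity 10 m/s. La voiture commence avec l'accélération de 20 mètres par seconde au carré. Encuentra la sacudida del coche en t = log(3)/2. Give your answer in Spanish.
Necesitamos integrar nuestra ecuación del snap s(t) = 80·exp(2·t) 1 vez. Integrando el snap y usando la condición inicial j(0) = 40, obtenemos j(t) = 40·exp(2·t). Usando j(t) = 40·exp(2·t) y sustituyendo t = log(3)/2, encontramos j = 120.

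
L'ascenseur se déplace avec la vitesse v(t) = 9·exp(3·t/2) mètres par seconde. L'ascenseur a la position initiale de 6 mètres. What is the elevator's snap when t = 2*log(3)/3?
To solve this, we need to take 3 derivatives of our velocity equation v(t) = 9·exp(3·t/2). Taking d/dt of v(t), we find a(t) = 27·exp(3·t/2)/2. Differentiating acceleration, we get jerk: j(t) = 81·exp(3·t/2)/4. The derivative of jerk gives snap: s(t) = 243·exp(3·t/2)/8. Using s(t) = 243·exp(3·t/2)/8 and substituting t = 2*log(3)/3, we find s = 729/8.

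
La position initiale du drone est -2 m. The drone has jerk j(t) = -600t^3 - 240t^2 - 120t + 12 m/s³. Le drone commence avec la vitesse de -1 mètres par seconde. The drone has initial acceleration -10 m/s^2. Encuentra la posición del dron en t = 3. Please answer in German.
Ausgehend von dem Ruck j(t) = -600·t^3 - 240·t^2 - 120·t + 12, nehmen wir 3 Integrale. Durch Integration von dem Ruck und Verwendung der Anfangsbedingung a(0) = -10, erhalten wir a(t) = -150·t^4 - 80·t^3 - 60·t^2 + 12·t - 10. Das Integral von der Beschleunigung ist die Geschwindigkeit. Mit v(0) = -1 erhalten wir v(t) = -30·t^5 - 20·t^4 - 20·t^3 + 6·t^2 - 10·t - 1. Mit ∫v(t)dt und Anwendung von x(0) = -2, finden wir x(t) = -5·t^6 - 4·t^5 - 5·t^4 + 2·t^3 - 5·t^2 - t - 2. Wir haben die Position x(t) = -5·t^6 - 4·t^5 - 5·t^4 + 2·t^3 - 5·t^2 - t - 2. Durch Einsetzen von t = 3: x(3) = -5018.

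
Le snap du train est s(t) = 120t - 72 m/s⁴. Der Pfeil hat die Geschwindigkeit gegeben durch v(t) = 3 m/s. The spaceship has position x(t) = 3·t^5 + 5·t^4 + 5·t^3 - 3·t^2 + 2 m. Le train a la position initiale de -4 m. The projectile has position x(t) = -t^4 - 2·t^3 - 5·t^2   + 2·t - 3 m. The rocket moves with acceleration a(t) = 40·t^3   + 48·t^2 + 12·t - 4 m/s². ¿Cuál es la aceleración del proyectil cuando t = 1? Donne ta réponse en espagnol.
Debemos derivar nuestra ecuación de la posición x(t) = -t^4 - 2·t^3 - 5·t^2 + 2·t - 3 2 veces. La derivada de la posición da la velocidad: v(t) = -4·t^3 - 6·t^2 - 10·t + 2. La derivada de la velocidad da la aceleración: a(t) = -12·t^2 - 12·t - 10. Usando a(t) = -12·t^2 - 12·t - 10 y sustituyendo t = 1, encontramos a = -34.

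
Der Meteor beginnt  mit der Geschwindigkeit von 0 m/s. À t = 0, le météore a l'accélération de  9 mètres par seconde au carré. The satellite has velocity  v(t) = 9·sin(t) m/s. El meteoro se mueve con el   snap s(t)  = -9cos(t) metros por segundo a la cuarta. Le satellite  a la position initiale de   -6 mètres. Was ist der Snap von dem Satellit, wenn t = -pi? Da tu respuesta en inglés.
To solve this, we need to take 3 derivatives of our velocity equation v(t) = 9·sin(t). The derivative of velocity gives acceleration: a(t) = 9·cos(t). The derivative of acceleration gives jerk: j(t) = -9·sin(t). The derivative of jerk gives snap: s(t) = -9·cos(t). We have snap s(t) = -9·cos(t). Substituting t = -pi: s(-pi) = 9.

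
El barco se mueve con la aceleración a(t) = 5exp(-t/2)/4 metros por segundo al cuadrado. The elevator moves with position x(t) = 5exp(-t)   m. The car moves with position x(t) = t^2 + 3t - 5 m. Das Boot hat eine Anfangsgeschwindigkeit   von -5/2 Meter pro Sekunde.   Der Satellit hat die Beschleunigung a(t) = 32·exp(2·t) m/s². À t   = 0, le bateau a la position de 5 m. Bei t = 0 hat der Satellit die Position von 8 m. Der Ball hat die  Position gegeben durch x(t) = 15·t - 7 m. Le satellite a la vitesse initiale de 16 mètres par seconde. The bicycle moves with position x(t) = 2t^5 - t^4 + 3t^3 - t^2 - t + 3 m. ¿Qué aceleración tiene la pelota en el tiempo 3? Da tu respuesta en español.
Debemos derivar nuestra ecuación de la posición x(t) = 15·t - 7 2 veces. La derivada de la posición da la velocidad: v(t) = 15. Derivando la velocidad, obtenemos la aceleración: a(t) = 0. De la ecuación de la aceleración a(t) = 0, sustituimos t = 3 para obtener a = 0.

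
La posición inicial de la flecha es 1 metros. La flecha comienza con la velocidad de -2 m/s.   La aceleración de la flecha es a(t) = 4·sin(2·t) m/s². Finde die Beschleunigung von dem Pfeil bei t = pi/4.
Mit a(t) = 4·sin(2·t) und Einsetzen von t = pi/4, finden wir a = 4.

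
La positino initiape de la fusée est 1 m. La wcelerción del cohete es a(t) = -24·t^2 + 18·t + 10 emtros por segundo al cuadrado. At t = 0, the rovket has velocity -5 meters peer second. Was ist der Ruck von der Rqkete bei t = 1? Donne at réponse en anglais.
Starting from acceleration a(t) = -24·t^2 + 18·t + 10, we take 1 derivative. Differentiating acceleration, we get jerk: j(t) = 18 - 48·t. We have jerk j(t) = 18 - 48·t. Substituting t = 1: j(1) = -30.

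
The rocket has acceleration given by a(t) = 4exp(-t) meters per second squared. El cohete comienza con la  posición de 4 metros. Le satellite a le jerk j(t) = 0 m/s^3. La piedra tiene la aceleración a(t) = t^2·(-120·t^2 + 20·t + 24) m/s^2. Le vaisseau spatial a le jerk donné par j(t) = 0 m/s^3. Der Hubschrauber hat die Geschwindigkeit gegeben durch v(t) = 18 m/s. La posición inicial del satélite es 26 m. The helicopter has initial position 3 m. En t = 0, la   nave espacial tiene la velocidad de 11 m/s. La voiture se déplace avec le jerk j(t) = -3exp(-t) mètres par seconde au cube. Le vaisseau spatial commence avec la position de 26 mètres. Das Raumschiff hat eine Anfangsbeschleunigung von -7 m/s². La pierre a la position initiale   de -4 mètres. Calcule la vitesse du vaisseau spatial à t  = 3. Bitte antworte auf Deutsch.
Wir müssen das Integral unserer Gleichung für den Ruck j(t) = 0 2-mal finden. Das Integral von dem Ruck ist die Beschleunigung. Mit a(0) = -7 erhalten wir a(t) = -7. Durch Integration von der Beschleunigung und Verwendung der Anfangsbedingung v(0) = 11, erhalten wir v(t) = 11 - 7·t. Aus der Gleichung für die Geschwindigkeit v(t) = 11 - 7·t, setzen wir t = 3 ein und erhalten v = -10.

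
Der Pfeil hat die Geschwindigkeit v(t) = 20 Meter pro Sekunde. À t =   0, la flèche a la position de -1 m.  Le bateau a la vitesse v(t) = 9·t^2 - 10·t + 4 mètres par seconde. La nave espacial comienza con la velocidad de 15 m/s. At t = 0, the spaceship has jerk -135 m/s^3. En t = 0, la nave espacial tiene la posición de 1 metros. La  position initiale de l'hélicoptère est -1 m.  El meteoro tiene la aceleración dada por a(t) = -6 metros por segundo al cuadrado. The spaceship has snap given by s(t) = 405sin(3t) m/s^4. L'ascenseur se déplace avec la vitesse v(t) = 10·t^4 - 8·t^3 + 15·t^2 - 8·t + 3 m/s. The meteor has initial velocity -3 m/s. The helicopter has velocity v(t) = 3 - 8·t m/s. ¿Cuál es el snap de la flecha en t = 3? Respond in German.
Wir müssen unsere Gleichung für die Geschwindigkeit v(t) = 20 3-mal ableiten. Durch Ableiten von der Geschwindigkeit erhalten wir die Beschleunigung: a(t) = 0. Durch Ableiten von der Beschleunigung erhalten wir den Ruck: j(t) = 0. Durch Ableiten von dem Ruck erhalten wir den Snap: s(t) = 0. Aus der Gleichung für den Snap s(t) = 0, setzen wir t = 3 ein und erhalten s = 0.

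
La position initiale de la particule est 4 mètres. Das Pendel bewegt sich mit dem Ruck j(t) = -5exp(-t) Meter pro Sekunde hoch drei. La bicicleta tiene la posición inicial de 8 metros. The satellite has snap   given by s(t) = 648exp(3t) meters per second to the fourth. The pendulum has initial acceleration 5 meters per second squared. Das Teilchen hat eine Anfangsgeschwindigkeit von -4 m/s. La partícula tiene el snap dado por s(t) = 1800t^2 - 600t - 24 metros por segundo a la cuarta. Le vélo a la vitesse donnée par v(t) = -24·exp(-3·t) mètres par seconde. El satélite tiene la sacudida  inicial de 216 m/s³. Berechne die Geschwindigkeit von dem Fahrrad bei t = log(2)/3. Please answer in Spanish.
De la ecuación de la velocidad v(t) = -24·exp(-3·t), sustituimos t = log(2)/3 para obtener v = -12.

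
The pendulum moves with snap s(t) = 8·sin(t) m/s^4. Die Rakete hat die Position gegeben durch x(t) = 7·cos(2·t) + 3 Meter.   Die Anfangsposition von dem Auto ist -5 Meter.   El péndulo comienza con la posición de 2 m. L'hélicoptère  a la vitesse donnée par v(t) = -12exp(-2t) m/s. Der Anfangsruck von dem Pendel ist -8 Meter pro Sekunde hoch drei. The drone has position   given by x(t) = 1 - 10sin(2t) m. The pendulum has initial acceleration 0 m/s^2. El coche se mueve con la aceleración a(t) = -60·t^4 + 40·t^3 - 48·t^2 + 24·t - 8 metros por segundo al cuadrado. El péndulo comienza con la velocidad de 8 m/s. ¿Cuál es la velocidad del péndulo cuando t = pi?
Para resolver esto, necesitamos tomar 3 integrales de nuestra ecuación del snap s(t) = 8·sin(t). La antiderivada del snap es la sacudida. Usando j(0) = -8, obtenemos j(t) = -8·cos(t). La antiderivada de la sacudida, con a(0) = 0, da la aceleración: a(t) = -8·sin(t). Integrando la aceleración y usando la condición inicial v(0) = 8, obtenemos v(t) = 8·cos(t). Usando v(t) = 8·cos(t) y sustituyendo t = pi, encontramos v = -8.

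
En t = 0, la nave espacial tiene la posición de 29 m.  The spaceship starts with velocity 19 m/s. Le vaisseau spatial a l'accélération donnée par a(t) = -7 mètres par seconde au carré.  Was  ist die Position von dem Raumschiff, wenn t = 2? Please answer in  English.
We need to integrate our acceleration equation a(t) = -7 2 times. Finding the antiderivative of a(t) and using v(0) = 19: v(t) = 19 - 7·t. Integrating velocity and using the initial condition x(0) = 29, we get x(t) = -7·t^2/2 + 19·t + 29. We have position x(t) = -7·t^2/2 + 19·t + 29. Substituting t = 2: x(2) = 53.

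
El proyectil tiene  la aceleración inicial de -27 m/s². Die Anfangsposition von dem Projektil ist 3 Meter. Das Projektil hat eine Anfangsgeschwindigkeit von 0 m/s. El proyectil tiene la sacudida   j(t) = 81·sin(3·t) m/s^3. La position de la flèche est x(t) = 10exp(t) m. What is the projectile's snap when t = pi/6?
To solve this, we need to take 1 derivative of our jerk equation j(t) = 81·sin(3·t). The derivative of jerk gives snap: s(t) = 243·cos(3·t). From the given snap equation s(t) = 243·cos(3·t), we substitute t = pi/6 to get s = 0.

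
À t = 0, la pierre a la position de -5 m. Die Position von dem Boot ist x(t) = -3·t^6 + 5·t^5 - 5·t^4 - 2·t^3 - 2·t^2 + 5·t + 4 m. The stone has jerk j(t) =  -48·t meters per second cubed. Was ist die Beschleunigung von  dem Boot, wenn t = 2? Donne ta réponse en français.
Pour résoudre ceci, nous devons prendre 2 dérivées de notre équation de la position x(t) = -3·t^6 + 5·t^5 - 5·t^4 - 2·t^3 - 2·t^2 + 5·t + 4. La dérivée de la position donne la vitesse: v(t) = -18·t^5 + 25·t^4 - 20·t^3 - 6·t^2 - 4·t + 5. En prenant d/dt de v(t), nous trouvons a(t) = -90·t^4 + 100·t^3 - 60·t^2 - 12·t - 4. Nous avons l'accélération a(t) = -90·t^4 + 100·t^3 - 60·t^2 - 12·t - 4. En substituant t = 2: a(2) = -908.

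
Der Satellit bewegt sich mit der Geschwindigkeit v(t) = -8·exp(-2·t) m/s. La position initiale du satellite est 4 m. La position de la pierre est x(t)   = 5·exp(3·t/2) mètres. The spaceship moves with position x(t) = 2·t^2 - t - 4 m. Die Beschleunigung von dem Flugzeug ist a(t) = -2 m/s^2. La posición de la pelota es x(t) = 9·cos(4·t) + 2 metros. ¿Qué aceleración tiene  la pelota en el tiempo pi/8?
Partiendo de la posición x(t) = 9·cos(4·t) + 2, tomamos 2 derivadas. La derivada de la posición da la velocidad: v(t) = -36·sin(4·t). Tomando d/dt de v(t), encontramos a(t) = -144·cos(4·t). Tenemos la aceleración a(t) = -144·cos(4·t). Sustituyendo t = pi/8: a(pi/8) = 0.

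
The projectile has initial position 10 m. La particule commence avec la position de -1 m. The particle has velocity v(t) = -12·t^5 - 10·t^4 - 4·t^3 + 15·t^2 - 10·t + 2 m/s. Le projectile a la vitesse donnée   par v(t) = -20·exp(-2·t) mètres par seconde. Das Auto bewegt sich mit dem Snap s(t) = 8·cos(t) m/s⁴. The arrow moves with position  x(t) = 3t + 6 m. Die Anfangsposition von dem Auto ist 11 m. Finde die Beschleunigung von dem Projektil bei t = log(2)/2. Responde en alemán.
Wir müssen unsere Gleichung für die Geschwindigkeit v(t) = -20·exp(-2·t) 1-mal ableiten. Durch Ableiten von der Geschwindigkeit erhalten wir die Beschleunigung: a(t) = 40·exp(-2·t). Aus der Gleichung für die Beschleunigung a(t) = 40·exp(-2·t), setzen wir t = log(2)/2 ein und erhalten a = 20.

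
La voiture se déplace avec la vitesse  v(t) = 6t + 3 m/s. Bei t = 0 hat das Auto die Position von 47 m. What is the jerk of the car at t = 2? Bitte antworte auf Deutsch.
Um dies zu lösen, müssen wir 2 Ableitungen unserer Gleichung für die Geschwindigkeit v(t) = 6·t + 3 nehmen. Durch Ableiten von der Geschwindigkeit erhalten wir die Beschleunigung: a(t) = 6. Mit d/dt von a(t) finden wir j(t) = 0. Wir haben den Ruck j(t) = 0. Durch Einsetzen von t = 2: j(2) = 0.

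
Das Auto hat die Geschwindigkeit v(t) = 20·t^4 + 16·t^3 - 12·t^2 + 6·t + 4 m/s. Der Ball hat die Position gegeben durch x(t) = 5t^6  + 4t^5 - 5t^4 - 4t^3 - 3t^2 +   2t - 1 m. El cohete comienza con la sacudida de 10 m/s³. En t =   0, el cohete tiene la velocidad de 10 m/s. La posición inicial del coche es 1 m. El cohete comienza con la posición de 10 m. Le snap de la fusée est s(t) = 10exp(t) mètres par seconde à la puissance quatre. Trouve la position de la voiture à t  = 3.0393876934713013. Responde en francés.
Pour résoudre ceci, nous devons prendre 1 intégrale de notre équation de la vitesse v(t) = 20·t^4 + 16·t^3 - 12·t^2 + 6·t + 4. La primitive de la vitesse, avec x(0) = 1, donne la position: x(t) = 4·t^5 + 4·t^4 - 4·t^3 + 3·t^2 + 4·t + 1. En utilisant x(t) = 4·t^5 + 4·t^4 - 4·t^3 + 3·t^2 + 4·t + 1 et en substituant t = 3.0393876934713013, nous trouvons x = 1307.42045254967.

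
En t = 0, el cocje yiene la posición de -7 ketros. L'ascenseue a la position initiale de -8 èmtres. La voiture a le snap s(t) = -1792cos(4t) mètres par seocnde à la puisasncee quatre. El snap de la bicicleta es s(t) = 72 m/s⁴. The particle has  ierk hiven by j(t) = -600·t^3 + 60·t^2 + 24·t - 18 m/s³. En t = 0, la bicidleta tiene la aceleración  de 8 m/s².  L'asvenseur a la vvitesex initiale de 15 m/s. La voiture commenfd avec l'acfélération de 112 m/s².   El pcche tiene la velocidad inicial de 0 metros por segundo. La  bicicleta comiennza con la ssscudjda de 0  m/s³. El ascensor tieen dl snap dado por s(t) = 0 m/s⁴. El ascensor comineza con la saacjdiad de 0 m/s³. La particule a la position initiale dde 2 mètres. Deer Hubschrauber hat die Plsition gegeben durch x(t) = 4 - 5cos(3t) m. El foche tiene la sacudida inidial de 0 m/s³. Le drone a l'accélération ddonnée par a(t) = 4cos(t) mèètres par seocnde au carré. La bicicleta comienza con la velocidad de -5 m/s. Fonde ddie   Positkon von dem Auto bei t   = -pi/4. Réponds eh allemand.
Wir müssen das Integral unserer Gleichung für den Snap s(t) = -1792·cos(4·t) 4-mal finden. Durch Integration von dem Snap und Verwendung der Anfangsbedingung j(0) = 0, erhalten wir j(t) = -448·sin(4·t). Mit ∫j(t)dt und Anwendung von a(0) = 112, finden wir a(t) = 112·cos(4·t). Mit ∫a(t)dt und Anwendung von v(0) = 0, finden wir v(t) = 28·sin(4·t). Das Integral von der Geschwindigkeit ist die Position. Mit x(0) = -7 erhalten wir x(t) = -7·cos(4·t). Mit x(t) = -7·cos(4·t) und Einsetzen von t = -pi/4, finden wir x = 7.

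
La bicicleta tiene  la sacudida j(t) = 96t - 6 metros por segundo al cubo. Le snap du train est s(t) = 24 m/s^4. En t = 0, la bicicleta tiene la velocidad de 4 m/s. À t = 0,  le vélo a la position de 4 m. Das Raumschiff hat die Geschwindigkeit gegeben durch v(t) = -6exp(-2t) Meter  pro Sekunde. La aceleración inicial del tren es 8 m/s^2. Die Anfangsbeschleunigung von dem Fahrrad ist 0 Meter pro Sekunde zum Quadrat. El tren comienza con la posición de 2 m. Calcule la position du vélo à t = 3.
En partant du jerk j(t) = 96·t - 6, nous prenons 3 primitives. En intégrant le jerk et en utilisant la condition initiale a(0) = 0, nous obtenons a(t) = 6·t·(8·t - 1). L'intégrale de l'accélération, avec v(0) = 4, donne la vitesse: v(t) = 16·t^3 - 3·t^2 + 4. La primitive de la vitesse, avec x(0) = 4, donne la position: x(t) = 4·t^4 - t^3 + 4·t + 4. Nous avons la position x(t) = 4·t^4 - t^3 + 4·t + 4. En substituant t = 3: x(3) = 313.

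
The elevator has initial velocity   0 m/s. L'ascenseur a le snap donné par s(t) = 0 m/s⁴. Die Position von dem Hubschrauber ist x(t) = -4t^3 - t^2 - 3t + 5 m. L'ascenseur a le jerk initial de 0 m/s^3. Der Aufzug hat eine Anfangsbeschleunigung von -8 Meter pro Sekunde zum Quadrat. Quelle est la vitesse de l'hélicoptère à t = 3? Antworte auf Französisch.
Nous devons dériver notre équation de la position x(t) = -4·t^3 - t^2 - 3·t + 5 1 fois. La dérivée de la position donne la vitesse: v(t) = -12·t^2 - 2·t - 3. En utilisant v(t) = -12·t^2 - 2·t - 3 et en substituant t = 3, nous trouvons v = -117.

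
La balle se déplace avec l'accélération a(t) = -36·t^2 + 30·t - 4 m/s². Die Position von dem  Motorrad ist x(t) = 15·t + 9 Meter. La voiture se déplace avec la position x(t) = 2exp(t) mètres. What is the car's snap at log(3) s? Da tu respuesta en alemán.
Wir müssen unsere Gleichung für die Position x(t) = 2·exp(t) 4-mal ableiten. Durch Ableiten von der Position erhalten wir die Geschwindigkeit: v(t) = 2·exp(t). Mit d/dt von v(t) finden wir a(t) = 2·exp(t). Durch Ableiten von der Beschleunigung erhalten wir den Ruck: j(t) = 2·exp(t). Durch Ableiten von dem Ruck erhalten wir den Snap: s(t) = 2·exp(t). Aus der Gleichung für den Snap s(t) = 2·exp(t), setzen wir t = log(3) ein und erhalten s = 6.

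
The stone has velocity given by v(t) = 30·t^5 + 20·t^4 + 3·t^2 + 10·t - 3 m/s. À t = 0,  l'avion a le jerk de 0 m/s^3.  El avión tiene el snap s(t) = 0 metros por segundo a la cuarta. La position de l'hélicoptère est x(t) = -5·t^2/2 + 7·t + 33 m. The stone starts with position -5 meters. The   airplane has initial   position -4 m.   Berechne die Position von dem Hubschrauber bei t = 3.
Aus der Gleichung für die Position x(t) = -5·t^2/2 + 7·t + 33, setzen wir t = 3 ein und erhalten x = 63/2.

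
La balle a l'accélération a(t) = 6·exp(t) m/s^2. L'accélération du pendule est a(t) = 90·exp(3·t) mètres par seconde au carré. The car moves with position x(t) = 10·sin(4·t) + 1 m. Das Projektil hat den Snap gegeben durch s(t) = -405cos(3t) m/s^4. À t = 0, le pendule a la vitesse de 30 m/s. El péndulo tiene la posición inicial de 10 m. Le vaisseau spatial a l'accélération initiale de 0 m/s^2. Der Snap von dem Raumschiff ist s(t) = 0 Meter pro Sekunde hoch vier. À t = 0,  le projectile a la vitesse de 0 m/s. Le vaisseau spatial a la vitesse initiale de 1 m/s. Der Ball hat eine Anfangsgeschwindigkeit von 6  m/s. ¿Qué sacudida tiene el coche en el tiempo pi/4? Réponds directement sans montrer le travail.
La respuesta es 640.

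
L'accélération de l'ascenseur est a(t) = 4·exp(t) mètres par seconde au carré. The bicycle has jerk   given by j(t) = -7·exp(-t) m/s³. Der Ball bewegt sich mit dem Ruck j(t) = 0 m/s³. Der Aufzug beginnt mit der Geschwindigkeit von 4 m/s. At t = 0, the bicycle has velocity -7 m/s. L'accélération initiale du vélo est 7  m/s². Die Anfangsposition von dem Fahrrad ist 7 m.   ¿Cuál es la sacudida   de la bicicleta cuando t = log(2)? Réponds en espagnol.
Usando j(t) = -7·exp(-t) y sustituyendo t = log(2), encontramos j = -7/2.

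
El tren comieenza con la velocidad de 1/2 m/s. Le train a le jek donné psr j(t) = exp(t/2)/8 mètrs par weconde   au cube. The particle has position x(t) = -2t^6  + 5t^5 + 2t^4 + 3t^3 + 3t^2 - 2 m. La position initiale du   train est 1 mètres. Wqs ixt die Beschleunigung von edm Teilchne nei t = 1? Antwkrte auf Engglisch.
Starting from position x(t) = -2·t^6 + 5·t^5 + 2·t^4 + 3·t^3 + 3·t^2 - 2, we take 2 derivatives. Differentiating position, we get velocity: v(t) = -12·t^5 + 25·t^4 + 8·t^3 + 9·t^2 + 6·t. Differentiating velocity, we get acceleration: a(t) = -60·t^4 + 100·t^3 + 24·t^2 + 18·t + 6. We have acceleration a(t) = -60·t^4 + 100·t^3 + 24·t^2 + 18·t + 6. Substituting t = 1: a(1) = 88.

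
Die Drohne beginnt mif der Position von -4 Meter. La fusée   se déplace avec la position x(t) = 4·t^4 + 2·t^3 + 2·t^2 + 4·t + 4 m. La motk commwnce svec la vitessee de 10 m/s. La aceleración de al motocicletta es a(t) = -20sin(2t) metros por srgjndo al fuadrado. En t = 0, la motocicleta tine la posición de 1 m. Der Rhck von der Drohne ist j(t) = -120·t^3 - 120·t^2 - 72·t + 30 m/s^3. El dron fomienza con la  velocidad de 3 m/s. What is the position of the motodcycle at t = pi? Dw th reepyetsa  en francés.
Nous devons intégrer notre équation de l'accélération a(t) = -20·sin(2·t) 2 fois. En intégrant l'accélération et en utilisant la condition initiale v(0) = 10, nous obtenons v(t) = 10·cos(2·t). En prenant ∫v(t)dt et en appliquant x(0) = 1, nous trouvons x(t) = 5·sin(2·t) + 1. En utilisant x(t) = 5·sin(2·t) + 1 et en substituant t = pi, nous trouvons x = 1.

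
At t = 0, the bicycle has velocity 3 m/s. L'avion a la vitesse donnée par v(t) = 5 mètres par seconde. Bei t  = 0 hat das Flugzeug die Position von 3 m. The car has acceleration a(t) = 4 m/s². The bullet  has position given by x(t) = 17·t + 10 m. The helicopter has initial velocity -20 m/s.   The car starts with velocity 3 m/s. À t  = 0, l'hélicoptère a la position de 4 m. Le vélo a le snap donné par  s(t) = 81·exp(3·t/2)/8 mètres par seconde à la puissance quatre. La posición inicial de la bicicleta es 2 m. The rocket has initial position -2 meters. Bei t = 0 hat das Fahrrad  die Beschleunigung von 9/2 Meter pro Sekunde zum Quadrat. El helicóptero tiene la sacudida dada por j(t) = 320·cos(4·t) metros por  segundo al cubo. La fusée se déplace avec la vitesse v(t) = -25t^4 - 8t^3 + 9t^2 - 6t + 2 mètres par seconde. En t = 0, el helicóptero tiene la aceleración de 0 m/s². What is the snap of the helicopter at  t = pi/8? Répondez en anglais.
We must differentiate our jerk equation j(t) = 320·cos(4·t) 1 time. The derivative of jerk gives snap: s(t) = -1280·sin(4·t). From the given snap equation s(t) = -1280·sin(4·t), we substitute t = pi/8 to get s = -1280.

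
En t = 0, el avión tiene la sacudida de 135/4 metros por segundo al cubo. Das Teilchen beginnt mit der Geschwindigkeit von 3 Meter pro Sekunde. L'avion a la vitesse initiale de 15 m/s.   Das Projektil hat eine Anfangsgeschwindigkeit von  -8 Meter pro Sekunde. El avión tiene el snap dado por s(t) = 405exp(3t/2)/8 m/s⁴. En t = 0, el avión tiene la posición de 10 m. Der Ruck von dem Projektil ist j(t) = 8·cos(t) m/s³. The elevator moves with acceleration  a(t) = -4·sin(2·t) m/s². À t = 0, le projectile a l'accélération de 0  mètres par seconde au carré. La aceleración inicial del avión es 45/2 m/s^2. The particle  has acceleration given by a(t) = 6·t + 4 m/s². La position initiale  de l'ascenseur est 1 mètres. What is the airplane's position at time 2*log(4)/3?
We need to integrate our snap equation s(t) = 405·exp(3·t/2)/8 4 times. Finding the antiderivative of s(t) and using j(0) = 135/4: j(t) = 135·exp(3·t/2)/4. Integrating jerk and using the initial condition a(0) = 45/2, we get a(t) = 45·exp(3·t/2)/2. Integrating acceleration and using the initial condition v(0) = 15, we get v(t) = 15·exp(3·t/2). The antiderivative of velocity, with x(0) = 10, gives position: x(t) = 10·exp(3·t/2). Using x(t) = 10·exp(3·t/2) and substituting t = 2*log(4)/3, we find x = 40.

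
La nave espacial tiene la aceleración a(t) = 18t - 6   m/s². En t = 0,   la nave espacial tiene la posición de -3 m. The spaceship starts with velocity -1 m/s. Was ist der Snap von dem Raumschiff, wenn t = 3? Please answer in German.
Ausgehend von der Beschleunigung a(t) = 18·t - 6, nehmen wir 2 Ableitungen. Die Ableitung von der Beschleunigung ergibt den Ruck: j(t) = 18. Durch Ableiten von dem Ruck erhalten wir den Snap: s(t) = 0. Mit s(t) = 0 und Einsetzen von t = 3, finden wir s = 0.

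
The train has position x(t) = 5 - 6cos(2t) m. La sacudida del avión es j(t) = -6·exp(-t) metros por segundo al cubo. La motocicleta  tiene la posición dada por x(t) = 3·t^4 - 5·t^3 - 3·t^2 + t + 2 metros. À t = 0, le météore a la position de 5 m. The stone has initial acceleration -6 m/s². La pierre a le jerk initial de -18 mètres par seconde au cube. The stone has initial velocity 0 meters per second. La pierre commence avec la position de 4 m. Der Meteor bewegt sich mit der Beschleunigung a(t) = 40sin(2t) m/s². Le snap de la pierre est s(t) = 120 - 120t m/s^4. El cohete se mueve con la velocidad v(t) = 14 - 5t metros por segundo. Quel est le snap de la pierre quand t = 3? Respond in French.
De l'équation du snap s(t) = 120 - 120·t, nous substituons t = 3 pour obtenir s = -240.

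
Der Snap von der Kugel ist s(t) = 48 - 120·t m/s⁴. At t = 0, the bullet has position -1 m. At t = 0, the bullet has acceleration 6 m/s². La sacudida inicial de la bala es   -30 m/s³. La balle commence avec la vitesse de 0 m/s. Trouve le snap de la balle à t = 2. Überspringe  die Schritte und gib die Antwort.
Le snap à t = 2 est s = -192.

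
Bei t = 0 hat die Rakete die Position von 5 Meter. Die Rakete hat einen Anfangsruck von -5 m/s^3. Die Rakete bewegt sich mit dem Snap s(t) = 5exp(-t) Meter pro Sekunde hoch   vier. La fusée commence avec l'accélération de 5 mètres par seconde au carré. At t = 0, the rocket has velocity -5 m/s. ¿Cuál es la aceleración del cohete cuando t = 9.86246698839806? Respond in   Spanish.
Para resolver esto, necesitamos tomar 2 antiderivadas de nuestra ecuación del snap s(t) = 5·exp(-t). La antiderivada del snap, con j(0) = -5, da la sacudida: j(t) = -5·exp(-t). Integrando la sacudida y usando la condición inicial a(0) = 5, obtenemos a(t) = 5·exp(-t). De la ecuación de la aceleración a(t) = 5·exp(-t), sustituimos t = 9.86246698839806 para obtener a = 0.000260468382639079.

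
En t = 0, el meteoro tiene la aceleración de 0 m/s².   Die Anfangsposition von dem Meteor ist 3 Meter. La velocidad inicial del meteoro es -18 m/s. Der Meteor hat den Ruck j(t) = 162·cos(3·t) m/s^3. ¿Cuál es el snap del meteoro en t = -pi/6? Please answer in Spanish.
Debemos derivar nuestra ecuación de la sacudida j(t) = 162·cos(3·t) 1 vez. Derivando la sacudida, obtenemos el snap: s(t) = -486·sin(3·t). Usando s(t) = -486·sin(3·t) y sustituyendo t = -pi/6, encontramos s = 486.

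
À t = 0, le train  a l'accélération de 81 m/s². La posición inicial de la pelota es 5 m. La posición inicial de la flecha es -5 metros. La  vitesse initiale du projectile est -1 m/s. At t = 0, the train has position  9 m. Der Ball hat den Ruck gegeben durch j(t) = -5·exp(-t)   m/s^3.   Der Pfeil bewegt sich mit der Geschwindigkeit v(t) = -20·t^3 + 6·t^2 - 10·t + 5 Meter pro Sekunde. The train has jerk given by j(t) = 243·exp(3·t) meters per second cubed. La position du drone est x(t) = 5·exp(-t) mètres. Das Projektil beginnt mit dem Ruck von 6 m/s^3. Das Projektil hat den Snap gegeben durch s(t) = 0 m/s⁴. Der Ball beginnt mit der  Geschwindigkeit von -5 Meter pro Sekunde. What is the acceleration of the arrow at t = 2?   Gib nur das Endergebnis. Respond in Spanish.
a(2) = -226.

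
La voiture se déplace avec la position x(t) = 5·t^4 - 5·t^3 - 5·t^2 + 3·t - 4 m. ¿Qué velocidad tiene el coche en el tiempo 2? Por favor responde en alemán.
Um dies zu lösen, müssen wir 1 Ableitung unserer Gleichung für die Position x(t) = 5·t^4 - 5·t^3 - 5·t^2 + 3·t - 4 nehmen. Die Ableitung von der Position ergibt die Geschwindigkeit: v(t) = 20·t^3 - 15·t^2 - 10·t + 3. Mit v(t) = 20·t^3 - 15·t^2 - 10·t + 3 und Einsetzen von t = 2, finden wir v = 83.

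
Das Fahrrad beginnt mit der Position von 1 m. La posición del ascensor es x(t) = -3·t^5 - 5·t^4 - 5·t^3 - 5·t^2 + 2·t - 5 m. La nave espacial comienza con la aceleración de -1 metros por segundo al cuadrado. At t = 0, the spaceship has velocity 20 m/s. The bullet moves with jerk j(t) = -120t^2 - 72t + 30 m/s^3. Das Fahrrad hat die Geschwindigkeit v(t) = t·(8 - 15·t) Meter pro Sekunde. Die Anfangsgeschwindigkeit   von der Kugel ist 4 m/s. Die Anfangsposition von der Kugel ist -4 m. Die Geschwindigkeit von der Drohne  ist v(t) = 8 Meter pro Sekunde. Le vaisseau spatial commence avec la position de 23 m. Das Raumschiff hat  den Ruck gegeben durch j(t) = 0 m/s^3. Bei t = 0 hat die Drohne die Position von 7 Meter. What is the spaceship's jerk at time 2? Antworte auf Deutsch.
Mit j(t) = 0 und Einsetzen von t = 2, finden wir j = 0.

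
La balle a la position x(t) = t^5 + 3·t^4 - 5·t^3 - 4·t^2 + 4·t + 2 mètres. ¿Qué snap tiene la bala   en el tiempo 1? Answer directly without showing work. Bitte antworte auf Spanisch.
s(1) = 192.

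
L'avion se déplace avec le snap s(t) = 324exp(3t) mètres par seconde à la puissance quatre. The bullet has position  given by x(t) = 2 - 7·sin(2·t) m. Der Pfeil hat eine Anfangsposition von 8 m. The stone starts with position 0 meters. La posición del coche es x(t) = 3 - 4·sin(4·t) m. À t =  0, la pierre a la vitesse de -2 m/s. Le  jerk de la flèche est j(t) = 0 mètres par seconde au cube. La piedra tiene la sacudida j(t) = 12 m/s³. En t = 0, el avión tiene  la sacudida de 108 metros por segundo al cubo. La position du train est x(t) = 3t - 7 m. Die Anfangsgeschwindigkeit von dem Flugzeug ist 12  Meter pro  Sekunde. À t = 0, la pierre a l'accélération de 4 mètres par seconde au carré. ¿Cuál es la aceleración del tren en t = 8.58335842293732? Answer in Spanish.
Debemos derivar nuestra ecuación de la posición x(t) = 3·t - 7 2 veces. La derivada de la posición da la velocidad: v(t) = 3. Tomando d/dt de v(t), encontramos a(t) = 0. Tenemos la aceleración a(t) = 0. Sustituyendo t = 8.58335842293732: a(8.58335842293732) = 0.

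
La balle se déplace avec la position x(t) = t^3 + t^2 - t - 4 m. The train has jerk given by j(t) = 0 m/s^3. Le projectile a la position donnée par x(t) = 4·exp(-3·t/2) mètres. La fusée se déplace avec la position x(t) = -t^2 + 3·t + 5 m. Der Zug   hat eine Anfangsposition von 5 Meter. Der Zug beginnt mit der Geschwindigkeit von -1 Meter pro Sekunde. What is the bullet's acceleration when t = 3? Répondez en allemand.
Um dies zu lösen, müssen wir 2 Ableitungen unserer Gleichung für die Position x(t) = t^3 + t^2 - t - 4 nehmen. Mit d/dt von x(t) finden wir v(t) = 3·t^2 + 2·t - 1. Die Ableitung von der Geschwindigkeit ergibt die Beschleunigung: a(t) = 6·t + 2. Aus der Gleichung für die Beschleunigung a(t) = 6·t + 2, setzen wir t = 3 ein und erhalten a = 20.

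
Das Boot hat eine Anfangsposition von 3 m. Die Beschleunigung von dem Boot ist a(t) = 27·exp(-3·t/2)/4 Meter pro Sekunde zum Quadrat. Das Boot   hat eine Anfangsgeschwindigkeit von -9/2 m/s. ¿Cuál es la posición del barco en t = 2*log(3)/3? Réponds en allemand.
Wir müssen die Stammfunktion unserer Gleichung für die Beschleunigung a(t) = 27·exp(-3·t/2)/4 2-mal finden. Das Integral von der Beschleunigung, mit v(0) = -9/2, ergibt die Geschwindigkeit: v(t) = -9·exp(-3·t/2)/2. Mit ∫v(t)dt und Anwendung von x(0) = 3, finden wir x(t) = 3·exp(-3·t/2). Wir haben die Position x(t) = 3·exp(-3·t/2). Durch Einsetzen von t = 2*log(3)/3: x(2*log(3)/3) = 1.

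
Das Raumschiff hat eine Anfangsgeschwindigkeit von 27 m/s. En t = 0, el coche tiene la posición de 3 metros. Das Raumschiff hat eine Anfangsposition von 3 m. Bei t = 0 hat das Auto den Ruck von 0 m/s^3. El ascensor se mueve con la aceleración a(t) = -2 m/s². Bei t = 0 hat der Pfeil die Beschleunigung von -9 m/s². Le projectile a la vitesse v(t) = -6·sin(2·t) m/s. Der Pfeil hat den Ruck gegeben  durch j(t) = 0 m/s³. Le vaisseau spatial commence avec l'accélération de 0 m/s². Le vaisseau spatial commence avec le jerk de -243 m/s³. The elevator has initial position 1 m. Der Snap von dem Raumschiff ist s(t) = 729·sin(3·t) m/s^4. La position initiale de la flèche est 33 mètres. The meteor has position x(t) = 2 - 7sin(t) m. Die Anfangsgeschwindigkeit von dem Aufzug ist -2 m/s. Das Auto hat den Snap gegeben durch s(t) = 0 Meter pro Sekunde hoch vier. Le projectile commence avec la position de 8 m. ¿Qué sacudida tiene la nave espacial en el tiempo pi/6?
Debemos encontrar la integral de nuestra ecuación del snap s(t) = 729·sin(3·t) 1 vez. Tomando ∫s(t)dt y aplicando j(0) = -243, encontramos j(t) = -243·cos(3·t). De la ecuación de la sacudida j(t) = -243·cos(3·t), sustituimos t = pi/6 para obtener j = 0.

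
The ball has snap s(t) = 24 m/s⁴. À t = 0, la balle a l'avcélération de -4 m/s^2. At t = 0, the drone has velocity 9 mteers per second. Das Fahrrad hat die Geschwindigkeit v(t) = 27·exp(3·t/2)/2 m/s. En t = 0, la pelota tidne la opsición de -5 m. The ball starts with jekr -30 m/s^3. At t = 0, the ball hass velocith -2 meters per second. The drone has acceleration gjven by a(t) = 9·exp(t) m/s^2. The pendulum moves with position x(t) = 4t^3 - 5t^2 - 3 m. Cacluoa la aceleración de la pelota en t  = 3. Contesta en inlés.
To find the answer, we compute 2 integrals of s(t) = 24. Taking ∫s(t)dt and applying j(0) = -30, we find j(t) = 24·t - 30. Integrating jerk and using the initial condition a(0) = -4, we get a(t) = 12·t^2 - 30·t - 4. Using a(t) = 12·t^2 - 30·t - 4 and substituting t = 3, we find a = 14.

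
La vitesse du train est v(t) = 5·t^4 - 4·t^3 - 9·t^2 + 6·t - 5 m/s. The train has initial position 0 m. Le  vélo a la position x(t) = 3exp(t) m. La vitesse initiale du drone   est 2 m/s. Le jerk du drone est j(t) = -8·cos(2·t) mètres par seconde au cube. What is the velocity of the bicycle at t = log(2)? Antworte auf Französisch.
Pour résoudre ceci, nous devons prendre 1 dérivée de notre équation de la position x(t) = 3·exp(t). En prenant d/dt de x(t), nous trouvons v(t) = 3·exp(t). En utilisant v(t) = 3·exp(t) et en substituant t = log(2), nous trouvons v = 6.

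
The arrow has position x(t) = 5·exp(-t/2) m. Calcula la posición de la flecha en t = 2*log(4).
De la ecuación de la posición x(t) = 5·exp(-t/2), sustituimos t = 2*log(4) para obtener x = 5/4.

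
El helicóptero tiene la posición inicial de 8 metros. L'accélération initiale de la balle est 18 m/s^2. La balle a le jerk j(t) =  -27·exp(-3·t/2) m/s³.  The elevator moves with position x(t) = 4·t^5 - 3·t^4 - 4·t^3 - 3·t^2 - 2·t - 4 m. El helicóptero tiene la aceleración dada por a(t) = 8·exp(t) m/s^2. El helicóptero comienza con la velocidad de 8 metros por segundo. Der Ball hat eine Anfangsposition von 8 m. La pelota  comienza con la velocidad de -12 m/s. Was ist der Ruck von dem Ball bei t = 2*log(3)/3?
Aus der Gleichung für den Ruck j(t) = -27·exp(-3·t/2), setzen wir t = 2*log(3)/3 ein und erhalten j = -9.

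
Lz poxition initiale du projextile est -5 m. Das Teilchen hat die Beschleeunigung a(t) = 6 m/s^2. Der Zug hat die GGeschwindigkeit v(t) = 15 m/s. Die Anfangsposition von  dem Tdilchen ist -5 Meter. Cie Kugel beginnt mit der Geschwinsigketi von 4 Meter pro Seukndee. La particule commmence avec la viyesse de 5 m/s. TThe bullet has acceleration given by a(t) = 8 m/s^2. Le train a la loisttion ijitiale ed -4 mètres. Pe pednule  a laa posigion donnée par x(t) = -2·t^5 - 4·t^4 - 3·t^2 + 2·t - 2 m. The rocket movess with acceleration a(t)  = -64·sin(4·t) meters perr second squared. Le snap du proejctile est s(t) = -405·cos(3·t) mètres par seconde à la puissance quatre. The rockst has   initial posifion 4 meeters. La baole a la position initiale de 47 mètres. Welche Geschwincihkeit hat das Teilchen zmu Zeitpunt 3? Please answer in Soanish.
Debemos encontrar la antiderivada de nuestra ecuación de la aceleración a(t) = 6 1 vez. Tomando ∫a(t)dt y aplicando v(0) = 5, encontramos v(t) = 6·t + 5. De la ecuación de la velocidad v(t) = 6·t + 5, sustituimos t = 3 para obtener v = 23.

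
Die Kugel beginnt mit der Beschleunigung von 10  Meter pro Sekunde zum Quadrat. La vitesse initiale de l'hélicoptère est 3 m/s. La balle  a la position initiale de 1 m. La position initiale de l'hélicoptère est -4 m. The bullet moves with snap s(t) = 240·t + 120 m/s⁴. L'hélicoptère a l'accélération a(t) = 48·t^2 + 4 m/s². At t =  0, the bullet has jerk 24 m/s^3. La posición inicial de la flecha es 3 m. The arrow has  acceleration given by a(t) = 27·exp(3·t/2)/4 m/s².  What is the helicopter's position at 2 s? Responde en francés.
En partant de l'accélération a(t) = 48·t^2 + 4, nous prenons 2 primitives. En intégrant l'accélération et en utilisant la condition initiale v(0) = 3, nous obtenons v(t) = 16·t^3 + 4·t + 3. L'intégrale de la vitesse, avec x(0) = -4, donne la position: x(t) = 4·t^4 + 2·t^2 + 3·t - 4. En utilisant x(t) = 4·t^4 + 2·t^2 + 3·t - 4 et en substituant t = 2, nous trouvons x = 74.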